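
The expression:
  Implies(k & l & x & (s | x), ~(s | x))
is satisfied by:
  {l: False, k: False, x: False}
  {x: True, l: False, k: False}
  {k: True, l: False, x: False}
  {x: True, k: True, l: False}
  {l: True, x: False, k: False}
  {x: True, l: True, k: False}
  {k: True, l: True, x: False}


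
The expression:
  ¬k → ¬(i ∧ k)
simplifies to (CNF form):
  True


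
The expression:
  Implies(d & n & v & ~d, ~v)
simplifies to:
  True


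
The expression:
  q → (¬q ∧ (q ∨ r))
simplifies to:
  ¬q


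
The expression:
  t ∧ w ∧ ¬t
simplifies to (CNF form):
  False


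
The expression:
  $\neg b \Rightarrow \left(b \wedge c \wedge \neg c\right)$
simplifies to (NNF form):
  $b$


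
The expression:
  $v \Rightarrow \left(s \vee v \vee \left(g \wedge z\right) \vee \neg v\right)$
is always true.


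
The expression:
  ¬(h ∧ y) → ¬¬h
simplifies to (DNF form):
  h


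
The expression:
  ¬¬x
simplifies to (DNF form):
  x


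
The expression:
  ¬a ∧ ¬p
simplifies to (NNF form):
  ¬a ∧ ¬p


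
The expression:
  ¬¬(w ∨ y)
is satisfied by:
  {y: True, w: True}
  {y: True, w: False}
  {w: True, y: False}


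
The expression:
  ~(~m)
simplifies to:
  m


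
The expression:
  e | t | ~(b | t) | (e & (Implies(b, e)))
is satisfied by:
  {t: True, e: True, b: False}
  {t: True, e: False, b: False}
  {e: True, t: False, b: False}
  {t: False, e: False, b: False}
  {b: True, t: True, e: True}
  {b: True, t: True, e: False}
  {b: True, e: True, t: False}


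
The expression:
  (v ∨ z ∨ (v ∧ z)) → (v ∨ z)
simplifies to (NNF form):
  True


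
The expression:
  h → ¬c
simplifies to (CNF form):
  ¬c ∨ ¬h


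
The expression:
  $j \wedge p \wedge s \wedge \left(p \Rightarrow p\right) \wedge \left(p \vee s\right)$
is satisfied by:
  {p: True, j: True, s: True}


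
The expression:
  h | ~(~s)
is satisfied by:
  {s: True, h: True}
  {s: True, h: False}
  {h: True, s: False}


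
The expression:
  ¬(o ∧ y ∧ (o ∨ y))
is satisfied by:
  {o: False, y: False}
  {y: True, o: False}
  {o: True, y: False}


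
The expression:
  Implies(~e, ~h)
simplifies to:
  e | ~h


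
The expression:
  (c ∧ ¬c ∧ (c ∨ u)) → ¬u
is always true.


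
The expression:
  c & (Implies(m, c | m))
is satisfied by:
  {c: True}


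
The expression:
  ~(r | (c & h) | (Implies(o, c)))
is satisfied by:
  {o: True, r: False, c: False}


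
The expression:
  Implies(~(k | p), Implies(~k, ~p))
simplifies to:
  True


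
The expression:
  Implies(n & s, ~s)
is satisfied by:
  {s: False, n: False}
  {n: True, s: False}
  {s: True, n: False}


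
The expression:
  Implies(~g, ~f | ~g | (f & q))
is always true.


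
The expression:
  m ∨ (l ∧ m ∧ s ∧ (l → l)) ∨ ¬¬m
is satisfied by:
  {m: True}


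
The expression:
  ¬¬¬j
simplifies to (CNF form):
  ¬j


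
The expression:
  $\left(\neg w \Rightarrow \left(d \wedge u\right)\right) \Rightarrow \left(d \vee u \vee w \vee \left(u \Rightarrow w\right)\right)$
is always true.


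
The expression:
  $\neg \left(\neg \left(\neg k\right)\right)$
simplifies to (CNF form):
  $\neg k$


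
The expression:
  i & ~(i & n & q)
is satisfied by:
  {i: True, q: False, n: False}
  {i: True, n: True, q: False}
  {i: True, q: True, n: False}


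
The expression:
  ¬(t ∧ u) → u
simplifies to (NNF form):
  u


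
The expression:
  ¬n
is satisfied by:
  {n: False}


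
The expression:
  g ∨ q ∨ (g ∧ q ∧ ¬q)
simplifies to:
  g ∨ q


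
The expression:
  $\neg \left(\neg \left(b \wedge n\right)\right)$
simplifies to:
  $b \wedge n$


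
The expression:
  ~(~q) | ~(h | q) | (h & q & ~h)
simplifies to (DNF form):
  q | ~h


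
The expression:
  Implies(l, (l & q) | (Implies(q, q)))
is always true.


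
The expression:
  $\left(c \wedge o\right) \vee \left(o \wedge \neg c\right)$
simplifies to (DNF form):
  $o$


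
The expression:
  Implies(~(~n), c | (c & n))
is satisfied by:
  {c: True, n: False}
  {n: False, c: False}
  {n: True, c: True}


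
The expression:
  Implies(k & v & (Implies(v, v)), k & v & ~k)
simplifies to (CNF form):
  ~k | ~v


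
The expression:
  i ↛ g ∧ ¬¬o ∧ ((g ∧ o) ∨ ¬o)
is never true.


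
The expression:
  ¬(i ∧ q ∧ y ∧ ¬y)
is always true.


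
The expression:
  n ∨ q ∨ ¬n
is always true.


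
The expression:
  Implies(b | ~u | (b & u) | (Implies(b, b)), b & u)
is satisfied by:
  {u: True, b: True}


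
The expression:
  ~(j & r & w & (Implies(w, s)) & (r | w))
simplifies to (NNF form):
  ~j | ~r | ~s | ~w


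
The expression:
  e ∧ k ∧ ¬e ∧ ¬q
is never true.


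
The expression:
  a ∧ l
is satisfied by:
  {a: True, l: True}


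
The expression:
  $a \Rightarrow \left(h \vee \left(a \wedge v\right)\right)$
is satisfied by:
  {v: True, h: True, a: False}
  {v: True, h: False, a: False}
  {h: True, v: False, a: False}
  {v: False, h: False, a: False}
  {a: True, v: True, h: True}
  {a: True, v: True, h: False}
  {a: True, h: True, v: False}


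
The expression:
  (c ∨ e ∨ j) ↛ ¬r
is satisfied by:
  {r: True, c: True, e: True, j: True}
  {r: True, c: True, e: True, j: False}
  {r: True, c: True, j: True, e: False}
  {r: True, c: True, j: False, e: False}
  {r: True, e: True, j: True, c: False}
  {r: True, e: True, j: False, c: False}
  {r: True, e: False, j: True, c: False}


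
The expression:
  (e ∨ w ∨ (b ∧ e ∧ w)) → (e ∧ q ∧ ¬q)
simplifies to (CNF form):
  ¬e ∧ ¬w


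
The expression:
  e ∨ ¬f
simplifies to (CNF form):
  e ∨ ¬f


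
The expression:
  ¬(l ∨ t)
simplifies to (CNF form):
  ¬l ∧ ¬t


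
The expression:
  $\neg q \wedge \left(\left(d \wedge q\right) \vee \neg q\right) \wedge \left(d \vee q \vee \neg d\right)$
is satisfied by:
  {q: False}


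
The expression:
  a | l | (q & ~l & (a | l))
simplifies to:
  a | l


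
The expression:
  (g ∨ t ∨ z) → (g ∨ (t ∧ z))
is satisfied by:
  {g: True, t: False, z: False}
  {z: True, g: True, t: False}
  {g: True, t: True, z: False}
  {z: True, g: True, t: True}
  {z: False, t: False, g: False}
  {z: True, t: True, g: False}


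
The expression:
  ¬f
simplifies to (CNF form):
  ¬f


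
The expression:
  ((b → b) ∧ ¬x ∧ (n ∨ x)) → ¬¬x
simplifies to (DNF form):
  x ∨ ¬n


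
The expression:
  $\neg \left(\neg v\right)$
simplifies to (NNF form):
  $v$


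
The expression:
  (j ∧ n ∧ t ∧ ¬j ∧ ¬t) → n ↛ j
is always true.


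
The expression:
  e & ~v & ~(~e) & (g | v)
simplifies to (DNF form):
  e & g & ~v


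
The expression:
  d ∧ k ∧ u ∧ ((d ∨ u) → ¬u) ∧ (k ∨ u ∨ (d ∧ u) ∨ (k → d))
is never true.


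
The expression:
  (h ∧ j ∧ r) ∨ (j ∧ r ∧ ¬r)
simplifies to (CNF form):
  h ∧ j ∧ r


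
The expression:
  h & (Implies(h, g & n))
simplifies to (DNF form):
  g & h & n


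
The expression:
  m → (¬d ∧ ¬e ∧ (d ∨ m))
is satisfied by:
  {d: False, m: False, e: False}
  {e: True, d: False, m: False}
  {d: True, e: False, m: False}
  {e: True, d: True, m: False}
  {m: True, e: False, d: False}


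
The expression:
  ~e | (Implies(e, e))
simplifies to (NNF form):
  True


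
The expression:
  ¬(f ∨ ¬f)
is never true.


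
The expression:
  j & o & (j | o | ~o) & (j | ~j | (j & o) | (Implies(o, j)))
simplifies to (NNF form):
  j & o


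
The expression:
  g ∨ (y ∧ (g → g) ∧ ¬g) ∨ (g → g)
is always true.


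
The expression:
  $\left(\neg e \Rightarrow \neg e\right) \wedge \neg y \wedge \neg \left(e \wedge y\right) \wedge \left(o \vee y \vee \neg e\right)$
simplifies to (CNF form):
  $\neg y \wedge \left(o \vee \neg e\right)$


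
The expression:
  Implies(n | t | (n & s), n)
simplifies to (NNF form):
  n | ~t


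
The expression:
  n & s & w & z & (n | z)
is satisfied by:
  {z: True, w: True, n: True, s: True}


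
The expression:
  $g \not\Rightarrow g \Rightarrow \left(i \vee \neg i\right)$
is always true.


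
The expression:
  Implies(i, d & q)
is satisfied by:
  {d: True, q: True, i: False}
  {d: True, q: False, i: False}
  {q: True, d: False, i: False}
  {d: False, q: False, i: False}
  {i: True, d: True, q: True}


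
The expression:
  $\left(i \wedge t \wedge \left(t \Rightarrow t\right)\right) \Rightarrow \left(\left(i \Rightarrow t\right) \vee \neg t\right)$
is always true.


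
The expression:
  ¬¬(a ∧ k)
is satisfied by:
  {a: True, k: True}


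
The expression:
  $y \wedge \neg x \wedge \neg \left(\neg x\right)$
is never true.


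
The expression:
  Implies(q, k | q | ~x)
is always true.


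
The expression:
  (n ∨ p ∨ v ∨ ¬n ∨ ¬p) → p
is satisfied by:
  {p: True}


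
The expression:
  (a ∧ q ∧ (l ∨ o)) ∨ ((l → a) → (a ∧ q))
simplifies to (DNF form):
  (a ∧ q) ∨ (l ∧ ¬a)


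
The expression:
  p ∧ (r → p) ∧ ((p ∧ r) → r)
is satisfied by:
  {p: True}


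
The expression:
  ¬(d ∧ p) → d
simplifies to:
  d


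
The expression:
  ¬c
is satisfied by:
  {c: False}


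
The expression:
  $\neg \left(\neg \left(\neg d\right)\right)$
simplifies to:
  $\neg d$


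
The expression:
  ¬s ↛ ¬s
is never true.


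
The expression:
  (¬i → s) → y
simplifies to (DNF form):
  y ∨ (¬i ∧ ¬s)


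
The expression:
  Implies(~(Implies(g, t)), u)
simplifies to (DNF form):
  t | u | ~g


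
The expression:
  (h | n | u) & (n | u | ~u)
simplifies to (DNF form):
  h | n | u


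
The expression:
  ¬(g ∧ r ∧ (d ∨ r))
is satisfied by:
  {g: False, r: False}
  {r: True, g: False}
  {g: True, r: False}


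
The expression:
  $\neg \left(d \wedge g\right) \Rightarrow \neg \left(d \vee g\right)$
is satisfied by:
  {d: False, g: False}
  {g: True, d: True}


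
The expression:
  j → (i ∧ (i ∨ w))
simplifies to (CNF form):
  i ∨ ¬j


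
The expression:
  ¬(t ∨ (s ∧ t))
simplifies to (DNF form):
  ¬t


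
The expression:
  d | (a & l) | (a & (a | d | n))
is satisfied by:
  {a: True, d: True}
  {a: True, d: False}
  {d: True, a: False}


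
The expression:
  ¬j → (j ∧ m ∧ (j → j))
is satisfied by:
  {j: True}


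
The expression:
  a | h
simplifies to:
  a | h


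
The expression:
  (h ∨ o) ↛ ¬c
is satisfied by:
  {c: True, o: True, h: True}
  {c: True, o: True, h: False}
  {c: True, h: True, o: False}


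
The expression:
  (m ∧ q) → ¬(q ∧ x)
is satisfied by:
  {m: False, q: False, x: False}
  {x: True, m: False, q: False}
  {q: True, m: False, x: False}
  {x: True, q: True, m: False}
  {m: True, x: False, q: False}
  {x: True, m: True, q: False}
  {q: True, m: True, x: False}


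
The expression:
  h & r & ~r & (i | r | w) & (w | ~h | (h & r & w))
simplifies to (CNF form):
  False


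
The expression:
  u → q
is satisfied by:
  {q: True, u: False}
  {u: False, q: False}
  {u: True, q: True}


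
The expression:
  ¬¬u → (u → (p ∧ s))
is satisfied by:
  {s: True, p: True, u: False}
  {s: True, p: False, u: False}
  {p: True, s: False, u: False}
  {s: False, p: False, u: False}
  {s: True, u: True, p: True}


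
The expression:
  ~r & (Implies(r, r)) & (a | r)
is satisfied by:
  {a: True, r: False}


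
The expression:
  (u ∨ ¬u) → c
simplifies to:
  c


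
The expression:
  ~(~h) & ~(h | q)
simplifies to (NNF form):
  False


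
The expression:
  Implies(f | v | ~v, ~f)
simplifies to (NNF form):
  ~f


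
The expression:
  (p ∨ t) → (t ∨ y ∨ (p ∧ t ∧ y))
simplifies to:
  t ∨ y ∨ ¬p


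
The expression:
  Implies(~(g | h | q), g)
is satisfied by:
  {q: True, g: True, h: True}
  {q: True, g: True, h: False}
  {q: True, h: True, g: False}
  {q: True, h: False, g: False}
  {g: True, h: True, q: False}
  {g: True, h: False, q: False}
  {h: True, g: False, q: False}


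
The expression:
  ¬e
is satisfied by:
  {e: False}


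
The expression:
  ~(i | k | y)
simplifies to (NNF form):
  ~i & ~k & ~y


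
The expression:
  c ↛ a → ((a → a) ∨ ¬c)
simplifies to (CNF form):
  True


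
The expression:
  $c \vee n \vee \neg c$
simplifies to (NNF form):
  $\text{True}$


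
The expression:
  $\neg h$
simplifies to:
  $\neg h$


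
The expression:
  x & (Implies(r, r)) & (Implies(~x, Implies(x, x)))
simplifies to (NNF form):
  x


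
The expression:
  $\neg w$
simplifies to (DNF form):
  $\neg w$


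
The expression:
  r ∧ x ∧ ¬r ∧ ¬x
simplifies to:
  False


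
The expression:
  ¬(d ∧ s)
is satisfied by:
  {s: False, d: False}
  {d: True, s: False}
  {s: True, d: False}


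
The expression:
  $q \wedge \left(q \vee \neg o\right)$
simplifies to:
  $q$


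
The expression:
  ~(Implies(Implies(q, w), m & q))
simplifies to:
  ~q | (w & ~m)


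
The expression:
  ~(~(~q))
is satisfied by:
  {q: False}


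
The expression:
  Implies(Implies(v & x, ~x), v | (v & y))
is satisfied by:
  {v: True}


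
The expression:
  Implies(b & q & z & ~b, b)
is always true.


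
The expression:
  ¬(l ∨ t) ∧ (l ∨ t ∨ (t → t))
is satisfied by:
  {l: False, t: False}


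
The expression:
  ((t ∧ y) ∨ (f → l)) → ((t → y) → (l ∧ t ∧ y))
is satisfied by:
  {t: True, l: True, f: True, y: False}
  {t: True, l: True, f: False, y: False}
  {t: True, f: True, l: False, y: False}
  {t: True, f: False, l: False, y: False}
  {y: True, t: True, l: True, f: True}
  {y: True, t: True, l: True, f: False}
  {f: True, t: False, l: False, y: False}
  {y: True, f: True, t: False, l: False}


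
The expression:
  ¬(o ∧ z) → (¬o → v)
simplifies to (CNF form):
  o ∨ v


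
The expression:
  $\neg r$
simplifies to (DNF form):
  $\neg r$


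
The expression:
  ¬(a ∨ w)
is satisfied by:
  {w: False, a: False}


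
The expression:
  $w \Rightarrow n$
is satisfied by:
  {n: True, w: False}
  {w: False, n: False}
  {w: True, n: True}


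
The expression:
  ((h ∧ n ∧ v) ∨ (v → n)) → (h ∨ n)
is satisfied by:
  {n: True, v: True, h: True}
  {n: True, v: True, h: False}
  {n: True, h: True, v: False}
  {n: True, h: False, v: False}
  {v: True, h: True, n: False}
  {v: True, h: False, n: False}
  {h: True, v: False, n: False}


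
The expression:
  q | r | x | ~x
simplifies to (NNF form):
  True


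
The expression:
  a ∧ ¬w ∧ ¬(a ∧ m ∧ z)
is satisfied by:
  {a: True, w: False, m: False, z: False}
  {a: True, z: True, w: False, m: False}
  {a: True, m: True, w: False, z: False}


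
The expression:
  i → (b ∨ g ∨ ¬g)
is always true.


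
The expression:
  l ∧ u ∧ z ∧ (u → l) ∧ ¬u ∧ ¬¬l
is never true.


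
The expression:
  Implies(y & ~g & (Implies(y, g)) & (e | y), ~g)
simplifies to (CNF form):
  True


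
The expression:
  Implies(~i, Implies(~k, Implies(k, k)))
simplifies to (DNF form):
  True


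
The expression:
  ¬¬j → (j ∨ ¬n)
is always true.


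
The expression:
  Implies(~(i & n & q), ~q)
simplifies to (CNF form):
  (i | ~q) & (n | ~q)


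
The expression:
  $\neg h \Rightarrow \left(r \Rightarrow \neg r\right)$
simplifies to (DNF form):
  $h \vee \neg r$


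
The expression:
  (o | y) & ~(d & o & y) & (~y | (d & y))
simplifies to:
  (d | o) & (o | y) & (~o | ~y)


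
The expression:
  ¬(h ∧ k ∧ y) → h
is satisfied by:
  {h: True}


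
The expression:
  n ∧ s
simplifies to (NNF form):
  n ∧ s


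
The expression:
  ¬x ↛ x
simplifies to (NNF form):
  True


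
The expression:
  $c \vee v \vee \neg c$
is always true.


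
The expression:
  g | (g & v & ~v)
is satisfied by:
  {g: True}


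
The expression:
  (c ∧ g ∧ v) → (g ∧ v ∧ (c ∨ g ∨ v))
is always true.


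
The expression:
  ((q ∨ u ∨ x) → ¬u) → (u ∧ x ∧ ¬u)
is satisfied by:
  {u: True}


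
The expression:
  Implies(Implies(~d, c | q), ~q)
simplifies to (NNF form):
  ~q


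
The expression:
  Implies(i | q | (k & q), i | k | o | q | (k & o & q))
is always true.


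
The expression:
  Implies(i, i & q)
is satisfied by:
  {q: True, i: False}
  {i: False, q: False}
  {i: True, q: True}


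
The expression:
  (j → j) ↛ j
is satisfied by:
  {j: False}


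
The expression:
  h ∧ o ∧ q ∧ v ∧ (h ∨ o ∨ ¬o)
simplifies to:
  h ∧ o ∧ q ∧ v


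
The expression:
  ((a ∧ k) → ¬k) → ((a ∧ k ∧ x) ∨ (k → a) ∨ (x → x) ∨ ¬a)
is always true.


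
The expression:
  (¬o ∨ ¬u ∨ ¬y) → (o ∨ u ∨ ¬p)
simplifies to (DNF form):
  o ∨ u ∨ ¬p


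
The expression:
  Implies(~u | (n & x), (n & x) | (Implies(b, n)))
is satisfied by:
  {n: True, u: True, b: False}
  {n: True, u: False, b: False}
  {u: True, n: False, b: False}
  {n: False, u: False, b: False}
  {n: True, b: True, u: True}
  {n: True, b: True, u: False}
  {b: True, u: True, n: False}


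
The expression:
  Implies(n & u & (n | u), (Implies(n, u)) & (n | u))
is always true.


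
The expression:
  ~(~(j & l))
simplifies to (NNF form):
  j & l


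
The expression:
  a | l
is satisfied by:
  {a: True, l: True}
  {a: True, l: False}
  {l: True, a: False}


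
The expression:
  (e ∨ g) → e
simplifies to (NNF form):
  e ∨ ¬g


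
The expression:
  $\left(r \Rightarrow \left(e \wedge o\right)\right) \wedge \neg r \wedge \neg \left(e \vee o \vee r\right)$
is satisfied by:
  {e: False, r: False, o: False}


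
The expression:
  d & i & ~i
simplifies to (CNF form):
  False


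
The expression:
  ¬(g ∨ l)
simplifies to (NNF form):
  ¬g ∧ ¬l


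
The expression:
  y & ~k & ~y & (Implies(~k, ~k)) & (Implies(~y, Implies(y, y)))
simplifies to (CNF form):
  False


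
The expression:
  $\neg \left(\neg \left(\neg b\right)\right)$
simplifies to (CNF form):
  $\neg b$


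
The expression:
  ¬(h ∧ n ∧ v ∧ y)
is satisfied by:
  {h: False, v: False, y: False, n: False}
  {n: True, h: False, v: False, y: False}
  {y: True, h: False, v: False, n: False}
  {n: True, y: True, h: False, v: False}
  {v: True, n: False, h: False, y: False}
  {n: True, v: True, h: False, y: False}
  {y: True, v: True, n: False, h: False}
  {n: True, y: True, v: True, h: False}
  {h: True, y: False, v: False, n: False}
  {n: True, h: True, y: False, v: False}
  {y: True, h: True, n: False, v: False}
  {n: True, y: True, h: True, v: False}
  {v: True, h: True, y: False, n: False}
  {n: True, v: True, h: True, y: False}
  {y: True, v: True, h: True, n: False}


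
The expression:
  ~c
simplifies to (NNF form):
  ~c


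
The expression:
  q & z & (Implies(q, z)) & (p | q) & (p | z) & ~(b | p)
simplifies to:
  q & z & ~b & ~p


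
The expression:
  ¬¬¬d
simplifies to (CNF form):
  ¬d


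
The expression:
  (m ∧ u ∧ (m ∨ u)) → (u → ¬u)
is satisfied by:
  {u: False, m: False}
  {m: True, u: False}
  {u: True, m: False}


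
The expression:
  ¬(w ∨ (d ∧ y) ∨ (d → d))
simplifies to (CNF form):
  False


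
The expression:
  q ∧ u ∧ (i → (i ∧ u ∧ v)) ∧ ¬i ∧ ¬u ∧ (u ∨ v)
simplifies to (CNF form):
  False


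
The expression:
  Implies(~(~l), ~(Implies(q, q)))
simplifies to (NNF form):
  ~l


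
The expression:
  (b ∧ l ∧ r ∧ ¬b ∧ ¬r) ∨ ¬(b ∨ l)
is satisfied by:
  {l: False, b: False}


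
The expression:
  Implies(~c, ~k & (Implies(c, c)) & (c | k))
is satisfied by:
  {c: True}


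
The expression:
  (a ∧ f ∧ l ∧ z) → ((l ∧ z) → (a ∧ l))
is always true.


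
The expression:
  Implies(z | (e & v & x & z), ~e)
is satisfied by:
  {e: False, z: False}
  {z: True, e: False}
  {e: True, z: False}


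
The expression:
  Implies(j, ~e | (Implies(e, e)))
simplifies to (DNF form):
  True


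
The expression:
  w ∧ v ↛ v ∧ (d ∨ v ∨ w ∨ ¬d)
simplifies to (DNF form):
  False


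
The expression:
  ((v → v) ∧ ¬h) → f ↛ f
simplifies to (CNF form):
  h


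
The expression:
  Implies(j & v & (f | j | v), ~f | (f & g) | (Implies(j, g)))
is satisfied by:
  {g: True, v: False, j: False, f: False}
  {f: False, v: False, g: False, j: False}
  {f: True, g: True, v: False, j: False}
  {f: True, v: False, g: False, j: False}
  {j: True, g: True, f: False, v: False}
  {j: True, f: False, v: False, g: False}
  {j: True, f: True, g: True, v: False}
  {j: True, f: True, v: False, g: False}
  {g: True, v: True, j: False, f: False}
  {v: True, j: False, g: False, f: False}
  {f: True, v: True, g: True, j: False}
  {f: True, v: True, j: False, g: False}
  {g: True, v: True, j: True, f: False}
  {v: True, j: True, f: False, g: False}
  {f: True, v: True, j: True, g: True}


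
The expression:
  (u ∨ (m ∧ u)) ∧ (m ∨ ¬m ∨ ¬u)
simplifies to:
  u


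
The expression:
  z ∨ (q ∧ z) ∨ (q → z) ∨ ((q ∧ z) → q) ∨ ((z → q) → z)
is always true.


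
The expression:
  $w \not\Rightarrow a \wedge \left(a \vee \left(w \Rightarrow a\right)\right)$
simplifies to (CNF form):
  $\text{False}$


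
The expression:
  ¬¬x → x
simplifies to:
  True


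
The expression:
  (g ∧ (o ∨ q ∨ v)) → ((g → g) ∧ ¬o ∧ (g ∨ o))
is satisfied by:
  {g: False, o: False}
  {o: True, g: False}
  {g: True, o: False}


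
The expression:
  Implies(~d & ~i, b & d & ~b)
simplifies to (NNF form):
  d | i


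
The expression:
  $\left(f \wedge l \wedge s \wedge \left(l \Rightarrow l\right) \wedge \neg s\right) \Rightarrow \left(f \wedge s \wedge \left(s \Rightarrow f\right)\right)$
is always true.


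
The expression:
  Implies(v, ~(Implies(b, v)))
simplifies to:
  ~v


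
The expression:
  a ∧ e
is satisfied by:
  {a: True, e: True}


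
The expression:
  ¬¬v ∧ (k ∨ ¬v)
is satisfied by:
  {k: True, v: True}


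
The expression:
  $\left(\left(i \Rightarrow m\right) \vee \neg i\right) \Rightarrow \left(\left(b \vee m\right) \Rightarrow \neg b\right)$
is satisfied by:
  {i: True, m: False, b: False}
  {m: False, b: False, i: False}
  {i: True, m: True, b: False}
  {m: True, i: False, b: False}
  {b: True, i: True, m: False}


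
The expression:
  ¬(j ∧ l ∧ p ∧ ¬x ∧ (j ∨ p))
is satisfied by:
  {x: True, l: False, p: False, j: False}
  {x: False, l: False, p: False, j: False}
  {j: True, x: True, l: False, p: False}
  {j: True, x: False, l: False, p: False}
  {x: True, p: True, j: False, l: False}
  {p: True, j: False, l: False, x: False}
  {j: True, p: True, x: True, l: False}
  {j: True, p: True, x: False, l: False}
  {x: True, l: True, j: False, p: False}
  {l: True, j: False, p: False, x: False}
  {x: True, j: True, l: True, p: False}
  {j: True, l: True, x: False, p: False}
  {x: True, p: True, l: True, j: False}
  {p: True, l: True, j: False, x: False}
  {j: True, p: True, l: True, x: True}


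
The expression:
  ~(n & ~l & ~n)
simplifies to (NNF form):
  True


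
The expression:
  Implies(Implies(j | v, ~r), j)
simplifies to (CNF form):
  (j | r) & (j | v)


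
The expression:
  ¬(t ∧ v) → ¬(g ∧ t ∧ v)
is always true.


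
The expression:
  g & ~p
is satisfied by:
  {g: True, p: False}


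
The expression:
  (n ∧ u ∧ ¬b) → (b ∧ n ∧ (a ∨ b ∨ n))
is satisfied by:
  {b: True, u: False, n: False}
  {u: False, n: False, b: False}
  {b: True, n: True, u: False}
  {n: True, u: False, b: False}
  {b: True, u: True, n: False}
  {u: True, b: False, n: False}
  {b: True, n: True, u: True}


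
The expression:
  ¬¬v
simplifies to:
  v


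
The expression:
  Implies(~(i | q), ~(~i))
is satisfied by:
  {i: True, q: True}
  {i: True, q: False}
  {q: True, i: False}


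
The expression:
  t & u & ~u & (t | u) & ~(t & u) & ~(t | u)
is never true.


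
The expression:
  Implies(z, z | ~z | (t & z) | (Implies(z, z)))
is always true.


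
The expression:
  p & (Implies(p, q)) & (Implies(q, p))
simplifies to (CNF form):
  p & q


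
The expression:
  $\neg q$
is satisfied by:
  {q: False}


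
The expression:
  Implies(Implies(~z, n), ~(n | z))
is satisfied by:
  {n: False, z: False}


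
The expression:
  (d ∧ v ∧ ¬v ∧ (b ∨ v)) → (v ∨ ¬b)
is always true.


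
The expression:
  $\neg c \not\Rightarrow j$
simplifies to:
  $\neg c \wedge \neg j$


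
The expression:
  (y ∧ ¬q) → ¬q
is always true.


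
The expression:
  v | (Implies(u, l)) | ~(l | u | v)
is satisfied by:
  {v: True, l: True, u: False}
  {v: True, u: False, l: False}
  {l: True, u: False, v: False}
  {l: False, u: False, v: False}
  {v: True, l: True, u: True}
  {v: True, u: True, l: False}
  {l: True, u: True, v: False}


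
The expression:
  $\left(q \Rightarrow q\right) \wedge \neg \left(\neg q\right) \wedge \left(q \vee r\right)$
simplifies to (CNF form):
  $q$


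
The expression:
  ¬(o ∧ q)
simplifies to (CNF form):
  ¬o ∨ ¬q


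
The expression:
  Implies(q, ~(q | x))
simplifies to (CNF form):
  ~q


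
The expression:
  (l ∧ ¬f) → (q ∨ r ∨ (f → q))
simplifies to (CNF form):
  True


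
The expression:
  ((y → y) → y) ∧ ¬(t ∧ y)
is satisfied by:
  {y: True, t: False}


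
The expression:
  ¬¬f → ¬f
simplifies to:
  ¬f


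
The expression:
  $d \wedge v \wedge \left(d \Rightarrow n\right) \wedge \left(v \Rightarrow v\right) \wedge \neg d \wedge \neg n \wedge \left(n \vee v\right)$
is never true.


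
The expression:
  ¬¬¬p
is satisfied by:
  {p: False}


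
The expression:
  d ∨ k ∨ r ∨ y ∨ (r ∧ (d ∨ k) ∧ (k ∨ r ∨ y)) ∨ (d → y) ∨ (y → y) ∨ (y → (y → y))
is always true.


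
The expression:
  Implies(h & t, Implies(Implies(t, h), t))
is always true.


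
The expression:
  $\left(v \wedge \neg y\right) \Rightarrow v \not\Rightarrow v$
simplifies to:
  $y \vee \neg v$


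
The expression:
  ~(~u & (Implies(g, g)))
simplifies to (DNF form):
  u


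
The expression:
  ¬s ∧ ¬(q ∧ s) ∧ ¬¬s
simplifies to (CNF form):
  False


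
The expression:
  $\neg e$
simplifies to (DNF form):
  $\neg e$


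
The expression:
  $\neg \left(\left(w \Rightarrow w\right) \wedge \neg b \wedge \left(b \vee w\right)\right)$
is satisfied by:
  {b: True, w: False}
  {w: False, b: False}
  {w: True, b: True}


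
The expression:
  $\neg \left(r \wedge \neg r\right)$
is always true.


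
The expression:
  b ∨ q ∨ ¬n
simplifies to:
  b ∨ q ∨ ¬n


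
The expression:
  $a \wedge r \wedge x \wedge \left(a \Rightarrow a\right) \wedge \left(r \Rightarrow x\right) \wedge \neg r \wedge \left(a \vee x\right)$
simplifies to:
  $\text{False}$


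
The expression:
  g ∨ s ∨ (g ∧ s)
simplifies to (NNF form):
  g ∨ s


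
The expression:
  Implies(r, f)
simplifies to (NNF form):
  f | ~r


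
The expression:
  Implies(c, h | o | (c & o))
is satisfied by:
  {h: True, o: True, c: False}
  {h: True, c: False, o: False}
  {o: True, c: False, h: False}
  {o: False, c: False, h: False}
  {h: True, o: True, c: True}
  {h: True, c: True, o: False}
  {o: True, c: True, h: False}


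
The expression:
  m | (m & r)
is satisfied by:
  {m: True}


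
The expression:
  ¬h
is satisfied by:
  {h: False}


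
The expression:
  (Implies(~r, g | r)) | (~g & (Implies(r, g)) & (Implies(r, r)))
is always true.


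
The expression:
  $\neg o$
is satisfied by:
  {o: False}


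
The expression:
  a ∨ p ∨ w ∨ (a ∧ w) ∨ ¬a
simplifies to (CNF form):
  True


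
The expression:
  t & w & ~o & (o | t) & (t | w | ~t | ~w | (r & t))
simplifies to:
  t & w & ~o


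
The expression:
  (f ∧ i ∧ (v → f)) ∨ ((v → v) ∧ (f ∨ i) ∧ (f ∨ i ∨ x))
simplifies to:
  f ∨ i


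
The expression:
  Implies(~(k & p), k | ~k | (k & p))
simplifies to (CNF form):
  True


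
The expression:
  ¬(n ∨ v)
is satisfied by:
  {n: False, v: False}


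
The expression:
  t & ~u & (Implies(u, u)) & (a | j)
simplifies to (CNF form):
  t & ~u & (a | j)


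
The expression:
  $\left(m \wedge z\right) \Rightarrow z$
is always true.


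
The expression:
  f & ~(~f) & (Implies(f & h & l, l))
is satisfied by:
  {f: True}


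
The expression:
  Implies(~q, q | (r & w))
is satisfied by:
  {q: True, w: True, r: True}
  {q: True, w: True, r: False}
  {q: True, r: True, w: False}
  {q: True, r: False, w: False}
  {w: True, r: True, q: False}


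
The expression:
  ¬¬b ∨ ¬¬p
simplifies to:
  b ∨ p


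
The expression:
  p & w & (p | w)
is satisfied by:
  {p: True, w: True}


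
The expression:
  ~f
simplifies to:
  ~f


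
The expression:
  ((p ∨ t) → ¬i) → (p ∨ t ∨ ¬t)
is always true.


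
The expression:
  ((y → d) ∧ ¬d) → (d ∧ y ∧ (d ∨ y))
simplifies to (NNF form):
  d ∨ y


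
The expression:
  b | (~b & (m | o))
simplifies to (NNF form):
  b | m | o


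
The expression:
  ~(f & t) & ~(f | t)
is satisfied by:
  {t: False, f: False}


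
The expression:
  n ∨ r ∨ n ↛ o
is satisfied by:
  {r: True, n: True}
  {r: True, n: False}
  {n: True, r: False}


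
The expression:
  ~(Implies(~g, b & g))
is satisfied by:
  {g: False}


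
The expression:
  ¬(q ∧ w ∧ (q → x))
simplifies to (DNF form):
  ¬q ∨ ¬w ∨ ¬x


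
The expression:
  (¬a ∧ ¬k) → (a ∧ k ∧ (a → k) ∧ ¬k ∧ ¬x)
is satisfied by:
  {a: True, k: True}
  {a: True, k: False}
  {k: True, a: False}


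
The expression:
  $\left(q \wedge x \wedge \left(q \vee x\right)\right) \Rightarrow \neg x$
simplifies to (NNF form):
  $\neg q \vee \neg x$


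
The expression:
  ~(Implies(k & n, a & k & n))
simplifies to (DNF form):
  k & n & ~a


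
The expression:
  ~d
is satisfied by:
  {d: False}


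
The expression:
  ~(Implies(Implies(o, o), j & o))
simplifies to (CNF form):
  ~j | ~o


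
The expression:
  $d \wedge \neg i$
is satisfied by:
  {d: True, i: False}


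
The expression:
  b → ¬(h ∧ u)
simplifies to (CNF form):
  ¬b ∨ ¬h ∨ ¬u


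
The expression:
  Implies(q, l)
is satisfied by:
  {l: True, q: False}
  {q: False, l: False}
  {q: True, l: True}


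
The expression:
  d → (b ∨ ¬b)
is always true.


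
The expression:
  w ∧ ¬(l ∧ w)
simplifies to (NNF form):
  w ∧ ¬l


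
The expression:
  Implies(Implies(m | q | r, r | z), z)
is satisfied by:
  {q: True, z: True, m: True, r: False}
  {q: True, z: True, m: False, r: False}
  {z: True, m: True, q: False, r: False}
  {z: True, q: False, m: False, r: False}
  {r: True, q: True, z: True, m: True}
  {r: True, q: True, z: True, m: False}
  {r: True, z: True, m: True, q: False}
  {r: True, z: True, q: False, m: False}
  {q: True, m: True, z: False, r: False}
  {q: True, m: False, z: False, r: False}
  {m: True, q: False, z: False, r: False}


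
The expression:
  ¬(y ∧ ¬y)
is always true.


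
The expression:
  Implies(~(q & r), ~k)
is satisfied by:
  {q: True, r: True, k: False}
  {q: True, r: False, k: False}
  {r: True, q: False, k: False}
  {q: False, r: False, k: False}
  {q: True, k: True, r: True}


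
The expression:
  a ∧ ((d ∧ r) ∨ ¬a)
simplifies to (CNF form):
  a ∧ d ∧ r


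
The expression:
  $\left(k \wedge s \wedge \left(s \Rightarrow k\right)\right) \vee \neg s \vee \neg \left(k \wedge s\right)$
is always true.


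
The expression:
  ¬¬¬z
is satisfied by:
  {z: False}


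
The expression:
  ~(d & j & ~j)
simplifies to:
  True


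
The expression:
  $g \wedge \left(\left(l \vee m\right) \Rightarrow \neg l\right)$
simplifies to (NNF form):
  $g \wedge \neg l$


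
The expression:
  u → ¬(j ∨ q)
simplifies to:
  (¬j ∧ ¬q) ∨ ¬u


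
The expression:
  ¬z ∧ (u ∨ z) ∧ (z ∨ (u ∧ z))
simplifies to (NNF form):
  False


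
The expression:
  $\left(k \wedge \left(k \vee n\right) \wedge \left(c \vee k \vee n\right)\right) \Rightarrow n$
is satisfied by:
  {n: True, k: False}
  {k: False, n: False}
  {k: True, n: True}


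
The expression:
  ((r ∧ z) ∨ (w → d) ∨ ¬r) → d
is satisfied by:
  {r: True, d: True, w: True, z: False}
  {r: True, d: True, w: False, z: False}
  {d: True, w: True, z: False, r: False}
  {d: True, w: False, z: False, r: False}
  {r: True, d: True, z: True, w: True}
  {r: True, d: True, z: True, w: False}
  {d: True, z: True, w: True, r: False}
  {d: True, z: True, w: False, r: False}
  {r: True, z: False, w: True, d: False}


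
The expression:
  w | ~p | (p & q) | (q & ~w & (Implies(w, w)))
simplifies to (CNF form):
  q | w | ~p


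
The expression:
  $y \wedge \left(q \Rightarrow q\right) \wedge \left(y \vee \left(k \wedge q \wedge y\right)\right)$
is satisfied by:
  {y: True}


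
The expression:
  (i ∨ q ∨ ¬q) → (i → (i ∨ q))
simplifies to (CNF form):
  True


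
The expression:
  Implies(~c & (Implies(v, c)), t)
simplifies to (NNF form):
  c | t | v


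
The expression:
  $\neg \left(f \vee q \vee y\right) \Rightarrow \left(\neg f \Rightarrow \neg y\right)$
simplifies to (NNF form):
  $\text{True}$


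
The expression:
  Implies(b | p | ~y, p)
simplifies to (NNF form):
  p | (y & ~b)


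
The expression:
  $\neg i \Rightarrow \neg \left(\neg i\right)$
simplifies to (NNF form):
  $i$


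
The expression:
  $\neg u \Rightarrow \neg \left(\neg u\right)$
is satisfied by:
  {u: True}


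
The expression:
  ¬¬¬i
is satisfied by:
  {i: False}


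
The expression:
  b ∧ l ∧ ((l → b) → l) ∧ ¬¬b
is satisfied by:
  {b: True, l: True}


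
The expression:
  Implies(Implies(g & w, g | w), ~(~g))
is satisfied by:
  {g: True}


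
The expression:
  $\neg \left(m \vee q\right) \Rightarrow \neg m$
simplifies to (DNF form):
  $\text{True}$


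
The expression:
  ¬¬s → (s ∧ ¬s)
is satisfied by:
  {s: False}


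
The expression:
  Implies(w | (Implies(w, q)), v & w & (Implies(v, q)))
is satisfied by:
  {w: True, q: True, v: True}


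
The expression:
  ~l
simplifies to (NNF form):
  ~l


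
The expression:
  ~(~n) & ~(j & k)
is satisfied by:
  {n: True, k: False, j: False}
  {j: True, n: True, k: False}
  {k: True, n: True, j: False}


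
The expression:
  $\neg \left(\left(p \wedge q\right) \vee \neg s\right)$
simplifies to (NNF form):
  $s \wedge \left(\neg p \vee \neg q\right)$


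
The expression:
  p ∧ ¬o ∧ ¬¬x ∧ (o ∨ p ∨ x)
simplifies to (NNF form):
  p ∧ x ∧ ¬o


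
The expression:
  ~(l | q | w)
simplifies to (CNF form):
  ~l & ~q & ~w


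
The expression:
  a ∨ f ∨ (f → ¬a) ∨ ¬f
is always true.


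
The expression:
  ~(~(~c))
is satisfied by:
  {c: False}


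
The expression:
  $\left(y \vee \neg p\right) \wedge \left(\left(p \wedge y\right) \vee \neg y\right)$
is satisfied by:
  {p: False, y: False}
  {y: True, p: True}


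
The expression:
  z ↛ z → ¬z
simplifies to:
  True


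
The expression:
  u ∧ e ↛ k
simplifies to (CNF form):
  e ∧ u ∧ ¬k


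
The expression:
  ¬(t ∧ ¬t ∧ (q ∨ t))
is always true.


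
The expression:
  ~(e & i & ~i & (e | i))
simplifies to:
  True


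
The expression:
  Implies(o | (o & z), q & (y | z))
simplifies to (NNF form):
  ~o | (q & y) | (q & z)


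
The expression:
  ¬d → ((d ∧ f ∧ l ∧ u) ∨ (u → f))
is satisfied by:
  {d: True, f: True, u: False}
  {d: True, f: False, u: False}
  {f: True, d: False, u: False}
  {d: False, f: False, u: False}
  {d: True, u: True, f: True}
  {d: True, u: True, f: False}
  {u: True, f: True, d: False}


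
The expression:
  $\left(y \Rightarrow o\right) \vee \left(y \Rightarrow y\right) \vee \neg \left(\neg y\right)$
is always true.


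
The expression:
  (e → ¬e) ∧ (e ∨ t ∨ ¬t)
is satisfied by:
  {e: False}


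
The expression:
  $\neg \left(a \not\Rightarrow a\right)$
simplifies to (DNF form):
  $\text{True}$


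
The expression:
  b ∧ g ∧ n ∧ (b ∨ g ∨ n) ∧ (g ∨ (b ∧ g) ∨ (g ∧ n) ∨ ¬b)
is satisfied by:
  {g: True, b: True, n: True}


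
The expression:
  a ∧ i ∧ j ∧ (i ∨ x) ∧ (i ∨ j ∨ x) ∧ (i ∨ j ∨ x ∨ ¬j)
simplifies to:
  a ∧ i ∧ j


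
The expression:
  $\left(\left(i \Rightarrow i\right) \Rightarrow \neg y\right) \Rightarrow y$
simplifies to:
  $y$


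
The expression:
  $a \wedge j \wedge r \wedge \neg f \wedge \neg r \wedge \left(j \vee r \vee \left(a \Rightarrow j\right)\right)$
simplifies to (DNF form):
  $\text{False}$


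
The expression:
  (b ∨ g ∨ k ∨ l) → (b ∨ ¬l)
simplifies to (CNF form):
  b ∨ ¬l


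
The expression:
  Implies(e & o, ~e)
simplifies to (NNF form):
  ~e | ~o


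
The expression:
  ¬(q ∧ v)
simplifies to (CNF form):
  ¬q ∨ ¬v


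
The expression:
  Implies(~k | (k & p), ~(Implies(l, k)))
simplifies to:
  (k & ~p) | (l & ~k)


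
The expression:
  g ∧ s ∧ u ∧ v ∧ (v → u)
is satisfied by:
  {u: True, s: True, g: True, v: True}


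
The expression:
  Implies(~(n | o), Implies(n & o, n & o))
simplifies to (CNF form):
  True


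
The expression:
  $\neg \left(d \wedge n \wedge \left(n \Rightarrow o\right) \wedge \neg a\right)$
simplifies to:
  $a \vee \neg d \vee \neg n \vee \neg o$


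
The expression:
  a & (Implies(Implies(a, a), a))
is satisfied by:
  {a: True}


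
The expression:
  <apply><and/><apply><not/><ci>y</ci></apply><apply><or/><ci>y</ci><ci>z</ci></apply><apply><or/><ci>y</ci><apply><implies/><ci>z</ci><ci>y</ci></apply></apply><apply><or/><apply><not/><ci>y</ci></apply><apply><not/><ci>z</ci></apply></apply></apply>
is never true.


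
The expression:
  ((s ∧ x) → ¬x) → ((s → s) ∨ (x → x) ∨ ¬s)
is always true.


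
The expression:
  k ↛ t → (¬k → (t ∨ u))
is always true.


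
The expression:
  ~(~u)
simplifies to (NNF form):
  u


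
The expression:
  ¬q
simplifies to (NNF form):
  ¬q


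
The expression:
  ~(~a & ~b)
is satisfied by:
  {a: True, b: True}
  {a: True, b: False}
  {b: True, a: False}
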